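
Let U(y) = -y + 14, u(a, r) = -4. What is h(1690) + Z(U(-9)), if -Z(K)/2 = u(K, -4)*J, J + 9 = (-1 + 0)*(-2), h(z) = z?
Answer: 1634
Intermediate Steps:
U(y) = 14 - y
J = -7 (J = -9 + (-1 + 0)*(-2) = -9 - 1*(-2) = -9 + 2 = -7)
Z(K) = -56 (Z(K) = -(-8)*(-7) = -2*28 = -56)
h(1690) + Z(U(-9)) = 1690 - 56 = 1634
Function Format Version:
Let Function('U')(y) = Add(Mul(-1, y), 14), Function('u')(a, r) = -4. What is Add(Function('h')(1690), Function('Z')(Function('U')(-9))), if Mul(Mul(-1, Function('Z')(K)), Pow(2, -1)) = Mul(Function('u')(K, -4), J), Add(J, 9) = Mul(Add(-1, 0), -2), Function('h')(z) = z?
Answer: 1634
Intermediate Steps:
Function('U')(y) = Add(14, Mul(-1, y))
J = -7 (J = Add(-9, Mul(Add(-1, 0), -2)) = Add(-9, Mul(-1, -2)) = Add(-9, 2) = -7)
Function('Z')(K) = -56 (Function('Z')(K) = Mul(-2, Mul(-4, -7)) = Mul(-2, 28) = -56)
Add(Function('h')(1690), Function('Z')(Function('U')(-9))) = Add(1690, -56) = 1634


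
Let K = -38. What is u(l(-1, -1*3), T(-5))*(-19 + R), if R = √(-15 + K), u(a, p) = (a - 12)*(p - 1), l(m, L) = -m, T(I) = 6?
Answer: 1045 - 55*I*√53 ≈ 1045.0 - 400.41*I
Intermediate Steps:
u(a, p) = (-1 + p)*(-12 + a) (u(a, p) = (-12 + a)*(-1 + p) = (-1 + p)*(-12 + a))
R = I*√53 (R = √(-15 - 38) = √(-53) = I*√53 ≈ 7.2801*I)
u(l(-1, -1*3), T(-5))*(-19 + R) = (12 - (-1)*(-1) - 12*6 - 1*(-1)*6)*(-19 + I*√53) = (12 - 1*1 - 72 + 1*6)*(-19 + I*√53) = (12 - 1 - 72 + 6)*(-19 + I*√53) = -55*(-19 + I*√53) = 1045 - 55*I*√53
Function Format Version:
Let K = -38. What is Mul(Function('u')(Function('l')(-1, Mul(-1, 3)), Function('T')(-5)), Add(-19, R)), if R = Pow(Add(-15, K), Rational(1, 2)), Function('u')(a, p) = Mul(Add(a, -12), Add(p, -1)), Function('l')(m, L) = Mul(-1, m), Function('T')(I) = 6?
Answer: Add(1045, Mul(-55, I, Pow(53, Rational(1, 2)))) ≈ Add(1045.0, Mul(-400.41, I))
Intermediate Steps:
Function('u')(a, p) = Mul(Add(-1, p), Add(-12, a)) (Function('u')(a, p) = Mul(Add(-12, a), Add(-1, p)) = Mul(Add(-1, p), Add(-12, a)))
R = Mul(I, Pow(53, Rational(1, 2))) (R = Pow(Add(-15, -38), Rational(1, 2)) = Pow(-53, Rational(1, 2)) = Mul(I, Pow(53, Rational(1, 2))) ≈ Mul(7.2801, I))
Mul(Function('u')(Function('l')(-1, Mul(-1, 3)), Function('T')(-5)), Add(-19, R)) = Mul(Add(12, Mul(-1, Mul(-1, -1)), Mul(-12, 6), Mul(Mul(-1, -1), 6)), Add(-19, Mul(I, Pow(53, Rational(1, 2))))) = Mul(Add(12, Mul(-1, 1), -72, Mul(1, 6)), Add(-19, Mul(I, Pow(53, Rational(1, 2))))) = Mul(Add(12, -1, -72, 6), Add(-19, Mul(I, Pow(53, Rational(1, 2))))) = Mul(-55, Add(-19, Mul(I, Pow(53, Rational(1, 2))))) = Add(1045, Mul(-55, I, Pow(53, Rational(1, 2))))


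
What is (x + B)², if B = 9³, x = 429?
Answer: 1340964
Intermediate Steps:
B = 729
(x + B)² = (429 + 729)² = 1158² = 1340964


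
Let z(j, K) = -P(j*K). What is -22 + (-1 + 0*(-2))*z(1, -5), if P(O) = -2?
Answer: -24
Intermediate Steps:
z(j, K) = 2 (z(j, K) = -1*(-2) = 2)
-22 + (-1 + 0*(-2))*z(1, -5) = -22 + (-1 + 0*(-2))*2 = -22 + (-1 + 0)*2 = -22 - 1*2 = -22 - 2 = -24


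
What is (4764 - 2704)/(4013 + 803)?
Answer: 515/1204 ≈ 0.42774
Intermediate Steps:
(4764 - 2704)/(4013 + 803) = 2060/4816 = 2060*(1/4816) = 515/1204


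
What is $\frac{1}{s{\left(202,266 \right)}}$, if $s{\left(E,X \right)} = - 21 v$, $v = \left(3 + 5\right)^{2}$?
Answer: $- \frac{1}{1344} \approx -0.00074405$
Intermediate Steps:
$v = 64$ ($v = 8^{2} = 64$)
$s{\left(E,X \right)} = -1344$ ($s{\left(E,X \right)} = \left(-21\right) 64 = -1344$)
$\frac{1}{s{\left(202,266 \right)}} = \frac{1}{-1344} = - \frac{1}{1344}$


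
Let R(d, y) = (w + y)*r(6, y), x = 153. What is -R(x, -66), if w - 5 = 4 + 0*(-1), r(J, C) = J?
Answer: 342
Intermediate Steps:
w = 9 (w = 5 + (4 + 0*(-1)) = 5 + (4 + 0) = 5 + 4 = 9)
R(d, y) = 54 + 6*y (R(d, y) = (9 + y)*6 = 54 + 6*y)
-R(x, -66) = -(54 + 6*(-66)) = -(54 - 396) = -1*(-342) = 342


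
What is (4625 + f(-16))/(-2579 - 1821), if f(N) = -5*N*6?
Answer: -1021/880 ≈ -1.1602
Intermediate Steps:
f(N) = -30*N
(4625 + f(-16))/(-2579 - 1821) = (4625 - 30*(-16))/(-2579 - 1821) = (4625 + 480)/(-4400) = 5105*(-1/4400) = -1021/880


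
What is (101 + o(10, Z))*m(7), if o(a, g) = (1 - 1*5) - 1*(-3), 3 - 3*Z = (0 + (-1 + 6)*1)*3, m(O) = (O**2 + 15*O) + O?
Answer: 16100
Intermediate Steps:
m(O) = O**2 + 16*O
Z = -4 (Z = 1 - (0 + (-1 + 6)*1)*3/3 = 1 - (0 + 5*1)*3/3 = 1 - (0 + 5)*3/3 = 1 - 5*3/3 = 1 - 1/3*15 = 1 - 5 = -4)
o(a, g) = -1 (o(a, g) = (1 - 5) + 3 = -4 + 3 = -1)
(101 + o(10, Z))*m(7) = (101 - 1)*(7*(16 + 7)) = 100*(7*23) = 100*161 = 16100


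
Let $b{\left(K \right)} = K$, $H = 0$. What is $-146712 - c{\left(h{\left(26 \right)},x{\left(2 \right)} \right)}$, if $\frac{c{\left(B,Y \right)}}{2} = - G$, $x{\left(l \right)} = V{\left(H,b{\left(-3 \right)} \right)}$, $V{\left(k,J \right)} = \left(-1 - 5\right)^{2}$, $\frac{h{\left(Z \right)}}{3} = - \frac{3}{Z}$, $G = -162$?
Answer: $-147036$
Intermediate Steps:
$h{\left(Z \right)} = - \frac{9}{Z}$ ($h{\left(Z \right)} = 3 \left(- \frac{3}{Z}\right) = - \frac{9}{Z}$)
$V{\left(k,J \right)} = 36$ ($V{\left(k,J \right)} = \left(-6\right)^{2} = 36$)
$x{\left(l \right)} = 36$
$c{\left(B,Y \right)} = 324$ ($c{\left(B,Y \right)} = 2 \left(\left(-1\right) \left(-162\right)\right) = 2 \cdot 162 = 324$)
$-146712 - c{\left(h{\left(26 \right)},x{\left(2 \right)} \right)} = -146712 - 324 = -147036$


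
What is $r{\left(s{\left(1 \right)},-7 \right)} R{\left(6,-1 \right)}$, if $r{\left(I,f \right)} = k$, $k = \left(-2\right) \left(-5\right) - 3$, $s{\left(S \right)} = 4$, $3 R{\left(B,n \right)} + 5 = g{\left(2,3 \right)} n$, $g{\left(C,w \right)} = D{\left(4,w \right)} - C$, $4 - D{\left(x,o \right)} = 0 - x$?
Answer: $- \frac{77}{3} \approx -25.667$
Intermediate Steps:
$D{\left(x,o \right)} = 4 + x$ ($D{\left(x,o \right)} = 4 - \left(0 - x\right) = 4 - - x = 4 + x$)
$g{\left(C,w \right)} = 8 - C$ ($g{\left(C,w \right)} = \left(4 + 4\right) - C = 8 - C$)
$R{\left(B,n \right)} = - \frac{5}{3} + 2 n$ ($R{\left(B,n \right)} = - \frac{5}{3} + \frac{\left(8 - 2\right) n}{3} = - \frac{5}{3} + \frac{6 n}{3} = - \frac{5}{3} + 2 n$)
$k = 7$ ($k = 10 - 3 = 7$)
$r{\left(I,f \right)} = 7$
$r{\left(s{\left(1 \right)},-7 \right)} R{\left(6,-1 \right)} = 7 \left(- \frac{5}{3} + 2 \left(-1\right)\right) = 7 \left(- \frac{5}{3} - 2\right) = 7 \left(- \frac{11}{3}\right) = - \frac{77}{3}$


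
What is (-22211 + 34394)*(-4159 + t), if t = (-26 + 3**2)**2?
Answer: -47148210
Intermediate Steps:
t = 289 (t = (-26 + 9)**2 = (-17)**2 = 289)
(-22211 + 34394)*(-4159 + t) = (-22211 + 34394)*(-4159 + 289) = 12183*(-3870) = -47148210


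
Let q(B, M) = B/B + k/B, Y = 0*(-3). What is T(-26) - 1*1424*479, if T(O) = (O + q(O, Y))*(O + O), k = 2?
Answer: -680792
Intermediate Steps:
Y = 0
q(B, M) = 1 + 2/B (q(B, M) = B/B + 2/B = 1 + 2/B)
T(O) = 2*O*(O + (2 + O)/O) (T(O) = (O + (2 + O)/O)*(O + O) = (O + (2 + O)/O)*(2*O) = 2*O*(O + (2 + O)/O))
T(-26) - 1*1424*479 = (4 + 2*(-26) + 2*(-26)²) - 1*1424*479 = (4 - 52 + 2*676) - 1424*479 = (4 - 52 + 1352) - 682096 = 1304 - 682096 = -680792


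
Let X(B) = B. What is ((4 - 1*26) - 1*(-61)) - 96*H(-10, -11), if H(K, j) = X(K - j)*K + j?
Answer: 2055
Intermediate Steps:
H(K, j) = j + K*(K - j) (H(K, j) = (K - j)*K + j = K*(K - j) + j = j + K*(K - j))
((4 - 1*26) - 1*(-61)) - 96*H(-10, -11) = ((4 - 1*26) - 1*(-61)) - 96*(-11 - 10*(-10 - 1*(-11))) = ((4 - 26) + 61) - 96*(-11 - 10*(-10 + 11)) = (-22 + 61) - 96*(-11 - 10*1) = 39 - 96*(-11 - 10) = 39 - 96*(-21) = 39 + 2016 = 2055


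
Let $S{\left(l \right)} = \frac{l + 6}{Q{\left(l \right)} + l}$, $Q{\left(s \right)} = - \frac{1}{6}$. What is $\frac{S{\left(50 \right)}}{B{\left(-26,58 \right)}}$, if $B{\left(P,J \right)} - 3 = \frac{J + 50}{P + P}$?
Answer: $\frac{28}{23} \approx 1.2174$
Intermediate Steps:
$Q{\left(s \right)} = - \frac{1}{6}$ ($Q{\left(s \right)} = \left(-1\right) \frac{1}{6} = - \frac{1}{6}$)
$B{\left(P,J \right)} = 3 + \frac{50 + J}{2 P}$ ($B{\left(P,J \right)} = 3 + \frac{J + 50}{P + P} = 3 + \frac{50 + J}{2 P}$)
$S{\left(l \right)} = \frac{6 + l}{- \frac{1}{6} + l}$ ($S{\left(l \right)} = \frac{l + 6}{- \frac{1}{6} + l} = \frac{6 + l}{- \frac{1}{6} + l}$)
$\frac{S{\left(50 \right)}}{B{\left(-26,58 \right)}} = \frac{6 \frac{1}{-1 + 6 \cdot 50} \left(6 + 50\right)}{\frac{1}{2} \frac{1}{-26} \left(50 + 58 + 6 \left(-26\right)\right)} = \frac{6 \frac{1}{-1 + 300} \cdot 56}{\frac{1}{2} \left(- \frac{1}{26}\right) \left(50 + 58 - 156\right)} = \frac{6 \cdot \frac{1}{299} \cdot 56}{\frac{1}{2} \left(- \frac{1}{26}\right) \left(-48\right)} = \frac{6 \cdot \frac{1}{299} \cdot 56}{\frac{12}{13}} = \frac{336}{299} \cdot \frac{13}{12} = \frac{28}{23}$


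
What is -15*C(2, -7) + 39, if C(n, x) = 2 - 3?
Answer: 54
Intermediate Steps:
C(n, x) = -1
-15*C(2, -7) + 39 = -15*(-1) + 39 = 15 + 39 = 54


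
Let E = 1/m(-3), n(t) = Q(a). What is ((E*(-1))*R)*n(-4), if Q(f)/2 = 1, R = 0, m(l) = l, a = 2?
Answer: 0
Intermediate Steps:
Q(f) = 2 (Q(f) = 2*1 = 2)
n(t) = 2
E = -1/3 (E = 1/(-3) = -1/3 ≈ -0.33333)
((E*(-1))*R)*n(-4) = (-1/3*(-1)*0)*2 = ((1/3)*0)*2 = 0*2 = 0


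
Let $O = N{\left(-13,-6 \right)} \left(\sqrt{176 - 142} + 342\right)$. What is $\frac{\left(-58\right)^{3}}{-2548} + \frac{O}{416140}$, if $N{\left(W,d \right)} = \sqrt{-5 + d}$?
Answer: $\frac{48778}{637} + \frac{i \sqrt{11} \left(342 + \sqrt{34}\right)}{416140} \approx 76.575 + 0.0027722 i$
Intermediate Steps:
$O = i \sqrt{11} \left(342 + \sqrt{34}\right)$ ($O = \sqrt{-5 - 6} \left(\sqrt{176 - 142} + 342\right) = \sqrt{-11} \left(\sqrt{34} + 342\right) = i \sqrt{11} \left(342 + \sqrt{34}\right) \approx 1153.6 i$)
$\frac{\left(-58\right)^{3}}{-2548} + \frac{O}{416140} = \frac{\left(-58\right)^{3}}{-2548} + \frac{i \sqrt{11} \left(342 + \sqrt{34}\right)}{416140} = \left(-195112\right) \left(- \frac{1}{2548}\right) + i \sqrt{11} \left(342 + \sqrt{34}\right) \frac{1}{416140} = \frac{48778}{637} + \frac{i \sqrt{11} \left(342 + \sqrt{34}\right)}{416140}$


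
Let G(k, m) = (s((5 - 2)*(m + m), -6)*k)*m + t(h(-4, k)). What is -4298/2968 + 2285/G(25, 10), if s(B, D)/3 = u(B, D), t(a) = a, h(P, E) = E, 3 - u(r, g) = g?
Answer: -319101/287260 ≈ -1.1108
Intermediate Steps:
u(r, g) = 3 - g
s(B, D) = 9 - 3*D (s(B, D) = 3*(3 - D) = 9 - 3*D)
G(k, m) = k + 27*k*m (G(k, m) = ((9 - 3*(-6))*k)*m + k = ((9 + 18)*k)*m + k = (27*k)*m + k = 27*k*m + k = k + 27*k*m)
-4298/2968 + 2285/G(25, 10) = -4298/2968 + 2285/((25*(1 + 27*10))) = -4298*1/2968 + 2285/((25*(1 + 270))) = -307/212 + 2285/((25*271)) = -307/212 + 2285/6775 = -307/212 + 2285*(1/6775) = -307/212 + 457/1355 = -319101/287260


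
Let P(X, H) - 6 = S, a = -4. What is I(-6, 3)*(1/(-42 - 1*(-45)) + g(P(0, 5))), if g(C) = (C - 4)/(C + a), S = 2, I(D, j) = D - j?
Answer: -12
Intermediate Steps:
P(X, H) = 8 (P(X, H) = 6 + 2 = 8)
g(C) = 1 (g(C) = (C - 4)/(C - 4) = (-4 + C)/(-4 + C) = 1)
I(-6, 3)*(1/(-42 - 1*(-45)) + g(P(0, 5))) = (-6 - 1*3)*(1/(-42 - 1*(-45)) + 1) = (-6 - 3)*(1/(-42 + 45) + 1) = -9*(1/3 + 1) = -9*4/3 = -12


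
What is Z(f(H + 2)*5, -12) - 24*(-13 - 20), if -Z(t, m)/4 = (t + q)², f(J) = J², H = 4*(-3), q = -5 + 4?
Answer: -995212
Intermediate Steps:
q = -1
H = -12
Z(t, m) = -4*(-1 + t)² (Z(t, m) = -4*(t - 1)² = -4*(-1 + t)²)
Z(f(H + 2)*5, -12) - 24*(-13 - 20) = -4*(-1 + (-12 + 2)²*5)² - 24*(-13 - 20) = -4*(-1 + (-10)²*5)² - 24*(-33) = -4*(-1 + 100*5)² + 792 = -4*(-1 + 500)² + 792 = -4*499² + 792 = -4*249001 + 792 = -996004 + 792 = -995212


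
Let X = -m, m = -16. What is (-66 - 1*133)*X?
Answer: -3184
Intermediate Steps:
X = 16 (X = -1*(-16) = 16)
(-66 - 1*133)*X = (-66 - 1*133)*16 = (-66 - 133)*16 = -199*16 = -3184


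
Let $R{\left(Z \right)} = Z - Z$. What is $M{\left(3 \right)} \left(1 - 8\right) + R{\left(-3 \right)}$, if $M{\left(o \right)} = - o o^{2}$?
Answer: $189$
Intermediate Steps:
$R{\left(Z \right)} = 0$
$M{\left(o \right)} = - o^{3}$
$M{\left(3 \right)} \left(1 - 8\right) + R{\left(-3 \right)} = - 3^{3} \left(1 - 8\right) + 0 = \left(-1\right) 27 \left(1 - 8\right) + 0 = - 27 \left(1 - 8\right) + 0 = \left(-27\right) \left(-7\right) + 0 = 189 + 0 = 189$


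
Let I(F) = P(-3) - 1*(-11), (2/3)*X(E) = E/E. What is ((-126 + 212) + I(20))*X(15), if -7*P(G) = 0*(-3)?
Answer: 291/2 ≈ 145.50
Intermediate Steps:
P(G) = 0 (P(G) = -0*(-3) = -⅐*0 = 0)
X(E) = 3/2 (X(E) = 3*(E/E)/2 = (3/2)*1 = 3/2)
I(F) = 11 (I(F) = 0 - 1*(-11) = 0 + 11 = 11)
((-126 + 212) + I(20))*X(15) = ((-126 + 212) + 11)*(3/2) = (86 + 11)*(3/2) = 97*(3/2) = 291/2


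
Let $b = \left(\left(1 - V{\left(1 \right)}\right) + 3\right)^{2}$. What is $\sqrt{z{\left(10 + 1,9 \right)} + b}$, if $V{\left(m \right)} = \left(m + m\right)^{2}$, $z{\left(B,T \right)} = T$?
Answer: $3$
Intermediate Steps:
$V{\left(m \right)} = 4 m^{2}$ ($V{\left(m \right)} = \left(2 m\right)^{2} = 4 m^{2}$)
$b = 0$ ($b = \left(\left(1 - 4 \cdot 1^{2}\right) + 3\right)^{2} = \left(\left(1 - 4 \cdot 1\right) + 3\right)^{2} = \left(\left(1 - 4\right) + 3\right)^{2} = \left(-3 + 3\right)^{2} = 0^{2} = 0$)
$\sqrt{z{\left(10 + 1,9 \right)} + b} = \sqrt{9 + 0} = \sqrt{9} = 3$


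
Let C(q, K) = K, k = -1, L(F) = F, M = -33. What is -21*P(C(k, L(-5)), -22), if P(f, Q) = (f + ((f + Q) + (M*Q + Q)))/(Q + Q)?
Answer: 3528/11 ≈ 320.73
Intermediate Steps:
P(f, Q) = (-31*Q + 2*f)/(2*Q) (P(f, Q) = (f + ((f + Q) + (-33*Q + Q)))/(Q + Q) = (f + ((Q + f) - 32*Q))/((2*Q)) = (f + (f - 31*Q))*(1/(2*Q)) = (-31*Q + 2*f)*(1/(2*Q)) = (-31*Q + 2*f)/(2*Q))
-21*P(C(k, L(-5)), -22) = -21*(-31/2 - 5/(-22)) = -21*(-31/2 - 5*(-1/22)) = -21*(-31/2 + 5/22) = -21*(-168/11) = 3528/11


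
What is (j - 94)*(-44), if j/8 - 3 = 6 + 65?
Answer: -21912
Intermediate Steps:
j = 592 (j = 24 + 8*(6 + 65) = 24 + 8*71 = 24 + 568 = 592)
(j - 94)*(-44) = (592 - 94)*(-44) = 498*(-44) = -21912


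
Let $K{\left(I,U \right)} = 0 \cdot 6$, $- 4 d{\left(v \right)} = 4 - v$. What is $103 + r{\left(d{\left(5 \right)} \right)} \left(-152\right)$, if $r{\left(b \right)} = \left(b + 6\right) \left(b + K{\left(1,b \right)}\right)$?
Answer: $- \frac{269}{2} \approx -134.5$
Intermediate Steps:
$d{\left(v \right)} = -1 + \frac{v}{4}$ ($d{\left(v \right)} = - \frac{4 - v}{4} = -1 + \frac{v}{4}$)
$K{\left(I,U \right)} = 0$
$r{\left(b \right)} = b \left(6 + b\right)$ ($r{\left(b \right)} = \left(b + 6\right) \left(b + 0\right) = \left(6 + b\right) b = b \left(6 + b\right)$)
$103 + r{\left(d{\left(5 \right)} \right)} \left(-152\right) = 103 + \left(-1 + \frac{1}{4} \cdot 5\right) \left(6 + \left(-1 + \frac{1}{4} \cdot 5\right)\right) \left(-152\right) = 103 + \left(-1 + \frac{5}{4}\right) \left(6 + \left(-1 + \frac{5}{4}\right)\right) \left(-152\right) = 103 + \frac{6 + \frac{1}{4}}{4} \left(-152\right) = 103 + \frac{1}{4} \cdot \frac{25}{4} \left(-152\right) = 103 + \frac{25}{16} \left(-152\right) = 103 - \frac{475}{2} = - \frac{269}{2}$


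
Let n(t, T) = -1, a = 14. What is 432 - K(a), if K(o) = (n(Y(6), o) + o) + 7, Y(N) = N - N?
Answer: 412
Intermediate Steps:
Y(N) = 0
K(o) = 6 + o (K(o) = (-1 + o) + 7 = 6 + o)
432 - K(a) = 432 - (6 + 14) = 432 - 1*20 = 432 - 20 = 412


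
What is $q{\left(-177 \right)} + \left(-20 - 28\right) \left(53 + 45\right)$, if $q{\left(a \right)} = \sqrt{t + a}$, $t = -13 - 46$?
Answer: $-4704 + 2 i \sqrt{59} \approx -4704.0 + 15.362 i$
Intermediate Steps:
$t = -59$
$q{\left(a \right)} = \sqrt{-59 + a}$
$q{\left(-177 \right)} + \left(-20 - 28\right) \left(53 + 45\right) = \sqrt{-59 - 177} + \left(-20 - 28\right) \left(53 + 45\right) = \sqrt{-236} - 4704 = 2 i \sqrt{59} - 4704 = -4704 + 2 i \sqrt{59}$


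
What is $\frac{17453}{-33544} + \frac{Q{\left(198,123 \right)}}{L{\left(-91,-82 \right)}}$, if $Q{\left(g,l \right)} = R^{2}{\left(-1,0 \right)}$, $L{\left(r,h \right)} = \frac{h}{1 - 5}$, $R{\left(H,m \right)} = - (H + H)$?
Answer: $- \frac{447221}{1375304} \approx -0.32518$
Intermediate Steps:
$R{\left(H,m \right)} = - 2 H$
$L{\left(r,h \right)} = - \frac{h}{4}$ ($L{\left(r,h \right)} = \frac{h}{-4} = h \left(- \frac{1}{4}\right) = - \frac{h}{4}$)
$Q{\left(g,l \right)} = 4$ ($Q{\left(g,l \right)} = \left(\left(-2\right) \left(-1\right)\right)^{2} = 2^{2} = 4$)
$\frac{17453}{-33544} + \frac{Q{\left(198,123 \right)}}{L{\left(-91,-82 \right)}} = \frac{17453}{-33544} + \frac{4}{\left(- \frac{1}{4}\right) \left(-82\right)} = 17453 \left(- \frac{1}{33544}\right) + \frac{4}{\frac{41}{2}} = - \frac{17453}{33544} + 4 \cdot \frac{2}{41} = - \frac{17453}{33544} + \frac{8}{41} = - \frac{447221}{1375304}$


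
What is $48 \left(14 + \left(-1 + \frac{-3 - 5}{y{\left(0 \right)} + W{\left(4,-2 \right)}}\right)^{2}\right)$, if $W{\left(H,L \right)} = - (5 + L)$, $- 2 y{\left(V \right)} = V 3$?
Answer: $\frac{2416}{3} \approx 805.33$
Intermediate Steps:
$y{\left(V \right)} = - \frac{3 V}{2}$ ($y{\left(V \right)} = - \frac{V 3}{2} = - \frac{3 V}{2}$)
$W{\left(H,L \right)} = -5 - L$
$48 \left(14 + \left(-1 + \frac{-3 - 5}{y{\left(0 \right)} + W{\left(4,-2 \right)}}\right)^{2}\right) = 48 \left(14 + \left(-1 + \frac{-3 - 5}{\left(- \frac{3}{2}\right) 0 - 3}\right)^{2}\right) = 48 \left(14 + \left(-1 - \frac{8}{0 + \left(-5 + 2\right)}\right)^{2}\right) = 48 \left(14 + \left(-1 - \frac{8}{0 - 3}\right)^{2}\right) = 48 \left(14 + \left(-1 - \frac{8}{-3}\right)^{2}\right) = 48 \left(14 + \left(-1 - - \frac{8}{3}\right)^{2}\right) = 48 \left(14 + \left(-1 + \frac{8}{3}\right)^{2}\right) = 48 \left(14 + \left(\frac{5}{3}\right)^{2}\right) = 48 \left(14 + \frac{25}{9}\right) = 48 \cdot \frac{151}{9} = \frac{2416}{3}$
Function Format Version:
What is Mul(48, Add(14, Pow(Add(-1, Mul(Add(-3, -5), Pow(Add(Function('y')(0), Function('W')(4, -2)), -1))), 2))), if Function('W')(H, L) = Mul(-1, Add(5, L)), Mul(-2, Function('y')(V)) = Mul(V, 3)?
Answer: Rational(2416, 3) ≈ 805.33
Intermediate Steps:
Function('y')(V) = Mul(Rational(-3, 2), V) (Function('y')(V) = Mul(Rational(-1, 2), Mul(V, 3)) = Mul(Rational(-1, 2), Mul(3, V)) = Mul(Rational(-3, 2), V))
Function('W')(H, L) = Add(-5, Mul(-1, L))
Mul(48, Add(14, Pow(Add(-1, Mul(Add(-3, -5), Pow(Add(Function('y')(0), Function('W')(4, -2)), -1))), 2))) = Mul(48, Add(14, Pow(Add(-1, Mul(Add(-3, -5), Pow(Add(Mul(Rational(-3, 2), 0), Add(-5, Mul(-1, -2))), -1))), 2))) = Mul(48, Add(14, Pow(Add(-1, Mul(-8, Pow(Add(0, Add(-5, 2)), -1))), 2))) = Mul(48, Add(14, Pow(Add(-1, Mul(-8, Pow(Add(0, -3), -1))), 2))) = Mul(48, Add(14, Pow(Add(-1, Mul(-8, Pow(-3, -1))), 2))) = Mul(48, Add(14, Pow(Add(-1, Mul(-8, Rational(-1, 3))), 2))) = Mul(48, Add(14, Pow(Add(-1, Rational(8, 3)), 2))) = Mul(48, Add(14, Pow(Rational(5, 3), 2))) = Mul(48, Add(14, Rational(25, 9))) = Mul(48, Rational(151, 9)) = Rational(2416, 3)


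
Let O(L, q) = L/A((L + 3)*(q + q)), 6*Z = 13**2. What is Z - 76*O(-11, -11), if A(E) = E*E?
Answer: 59545/2112 ≈ 28.194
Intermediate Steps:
Z = 169/6 (Z = (1/6)*13**2 = (1/6)*169 = 169/6 ≈ 28.167)
A(E) = E**2
O(L, q) = L/(4*q**2*(3 + L)**2) (O(L, q) = L/(((L + 3)*(q + q))**2) = L/(((3 + L)*(2*q))**2) = L/((2*q*(3 + L))**2) = L/((4*q**2*(3 + L)**2)) = L*(1/(4*q**2*(3 + L)**2)) = L/(4*q**2*(3 + L)**2))
Z - 76*O(-11, -11) = 169/6 - 19*(-11)/((-11)**2*(3 - 11)**2) = 169/6 - 19*(-11)/(121*(-8)**2) = 169/6 - 19*(-11)/(121*64) = 169/6 - 76*(-1/2816) = 169/6 + 19/704 = 59545/2112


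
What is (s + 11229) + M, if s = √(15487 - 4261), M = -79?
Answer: 11150 + √11226 ≈ 11256.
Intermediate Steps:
s = √11226 ≈ 105.95
(s + 11229) + M = (√11226 + 11229) - 79 = (11229 + √11226) - 79 = 11150 + √11226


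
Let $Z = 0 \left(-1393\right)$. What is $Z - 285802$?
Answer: $-285802$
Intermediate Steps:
$Z = 0$
$Z - 285802 = 0 - 285802 = -285802$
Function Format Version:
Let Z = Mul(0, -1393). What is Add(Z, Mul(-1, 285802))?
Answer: -285802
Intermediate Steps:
Z = 0
Add(Z, Mul(-1, 285802)) = Add(0, Mul(-1, 285802)) = Add(0, -285802) = -285802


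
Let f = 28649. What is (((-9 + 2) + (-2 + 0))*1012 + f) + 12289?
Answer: 31830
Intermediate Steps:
(((-9 + 2) + (-2 + 0))*1012 + f) + 12289 = (((-9 + 2) + (-2 + 0))*1012 + 28649) + 12289 = ((-7 - 2)*1012 + 28649) + 12289 = (-9*1012 + 28649) + 12289 = (-9108 + 28649) + 12289 = 19541 + 12289 = 31830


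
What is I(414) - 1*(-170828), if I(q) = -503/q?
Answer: 70722289/414 ≈ 1.7083e+5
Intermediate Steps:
I(414) - 1*(-170828) = -503/414 - 1*(-170828) = -503*1/414 + 170828 = -503/414 + 170828 = 70722289/414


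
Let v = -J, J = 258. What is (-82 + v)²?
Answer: 115600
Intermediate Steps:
v = -258 (v = -1*258 = -258)
(-82 + v)² = (-82 - 258)² = (-340)² = 115600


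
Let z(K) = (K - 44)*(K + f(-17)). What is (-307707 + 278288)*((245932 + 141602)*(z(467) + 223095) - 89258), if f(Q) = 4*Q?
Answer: -4467676260119410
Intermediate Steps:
z(K) = (-68 + K)*(-44 + K) (z(K) = (K - 44)*(K + 4*(-17)) = (-44 + K)*(K - 68) = (-44 + K)*(-68 + K) = (-68 + K)*(-44 + K))
(-307707 + 278288)*((245932 + 141602)*(z(467) + 223095) - 89258) = (-307707 + 278288)*((245932 + 141602)*((2992 + 467² - 112*467) + 223095) - 89258) = -29419*(387534*((2992 + 218089 - 52304) + 223095) - 89258) = -29419*(387534*(168777 + 223095) - 89258) = -29419*(387534*391872 - 89258) = -29419*(151863723648 - 89258) = -29419*151863634390 = -4467676260119410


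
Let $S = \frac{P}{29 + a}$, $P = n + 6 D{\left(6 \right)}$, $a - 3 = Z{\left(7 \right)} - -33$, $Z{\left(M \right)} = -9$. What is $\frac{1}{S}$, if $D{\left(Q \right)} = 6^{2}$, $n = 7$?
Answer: $\frac{56}{223} \approx 0.25112$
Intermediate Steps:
$a = 27$ ($a = 3 - -24 = 3 + \left(-9 + 33\right) = 3 + 24 = 27$)
$D{\left(Q \right)} = 36$
$P = 223$ ($P = 7 + 6 \cdot 36 = 7 + 216 = 223$)
$S = \frac{223}{56}$ ($S = \frac{1}{29 + 27} \cdot 223 = \frac{1}{56} \cdot 223 = \frac{223}{56} \approx 3.9821$)
$\frac{1}{S} = \frac{1}{\frac{223}{56}} = \frac{56}{223}$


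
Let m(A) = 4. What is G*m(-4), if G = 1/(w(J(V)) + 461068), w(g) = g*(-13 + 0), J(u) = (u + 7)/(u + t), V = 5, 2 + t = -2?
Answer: 1/115228 ≈ 8.6784e-6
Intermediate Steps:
t = -4 (t = -2 - 2 = -4)
J(u) = (7 + u)/(-4 + u) (J(u) = (u + 7)/(u - 4) = (7 + u)/(-4 + u))
w(g) = -13*g (w(g) = g*(-13) = -13*g)
G = 1/460912 (G = 1/(-13*(7 + 5)/(-4 + 5) + 461068) = 1/(-13*12/1 + 461068) = 1/(-13*12 + 461068) = 1/(-156 + 461068) = 1/460912 ≈ 2.1696e-6)
G*m(-4) = (1/460912)*4 = 1/115228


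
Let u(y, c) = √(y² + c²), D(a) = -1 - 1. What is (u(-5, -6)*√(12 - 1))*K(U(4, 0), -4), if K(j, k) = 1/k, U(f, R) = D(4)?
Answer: -√671/4 ≈ -6.4759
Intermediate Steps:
D(a) = -2
U(f, R) = -2
u(y, c) = √(c² + y²)
K(j, k) = 1/k
(u(-5, -6)*√(12 - 1))*K(U(4, 0), -4) = (√((-6)² + (-5)²)*√(12 - 1))/(-4) = (√(36 + 25)*√11)*(-¼) = (√61*√11)*(-¼) = √671*(-¼) = -√671/4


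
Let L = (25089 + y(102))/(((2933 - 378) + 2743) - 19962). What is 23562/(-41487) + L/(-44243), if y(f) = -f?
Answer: -1698389161795/2990656552936 ≈ -0.56790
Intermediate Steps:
L = -8329/4888 (L = (25089 - 1*102)/(((2933 - 378) + 2743) - 19962) = (25089 - 102)/((2555 + 2743) - 19962) = 24987/(5298 - 19962) = 24987/(-14664) = 24987*(-1/14664) = -8329/4888 ≈ -1.7040)
23562/(-41487) + L/(-44243) = 23562/(-41487) - 8329/4888/(-44243) = 23562*(-1/41487) - 8329/4888*(-1/44243) = -7854/13829 + 8329/216259784 = -1698389161795/2990656552936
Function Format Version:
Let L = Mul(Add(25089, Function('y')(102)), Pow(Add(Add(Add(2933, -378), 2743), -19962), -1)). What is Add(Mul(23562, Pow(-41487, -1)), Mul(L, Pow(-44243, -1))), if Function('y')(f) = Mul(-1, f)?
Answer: Rational(-1698389161795, 2990656552936) ≈ -0.56790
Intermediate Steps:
L = Rational(-8329, 4888) (L = Mul(Add(25089, Mul(-1, 102)), Pow(Add(Add(Add(2933, -378), 2743), -19962), -1)) = Mul(Add(25089, -102), Pow(Add(Add(2555, 2743), -19962), -1)) = Mul(24987, Pow(Add(5298, -19962), -1)) = Mul(24987, Pow(-14664, -1)) = Mul(24987, Rational(-1, 14664)) = Rational(-8329, 4888) ≈ -1.7040)
Add(Mul(23562, Pow(-41487, -1)), Mul(L, Pow(-44243, -1))) = Add(Mul(23562, Pow(-41487, -1)), Mul(Rational(-8329, 4888), Pow(-44243, -1))) = Add(Mul(23562, Rational(-1, 41487)), Mul(Rational(-8329, 4888), Rational(-1, 44243))) = Add(Rational(-7854, 13829), Rational(8329, 216259784)) = Rational(-1698389161795, 2990656552936)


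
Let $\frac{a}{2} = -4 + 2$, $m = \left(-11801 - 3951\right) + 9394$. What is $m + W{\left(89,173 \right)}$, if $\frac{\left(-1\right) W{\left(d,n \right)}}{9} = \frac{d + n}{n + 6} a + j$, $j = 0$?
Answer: $- \frac{1128650}{179} \approx -6305.3$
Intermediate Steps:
$m = -6358$ ($m = -15752 + 9394 = -6358$)
$a = -4$ ($a = 2 \left(-4 + 2\right) = 2 \left(-2\right) = -4$)
$W{\left(d,n \right)} = \frac{36 \left(d + n\right)}{6 + n}$ ($W{\left(d,n \right)} = - 9 \left(\frac{d + n}{n + 6} \left(-4\right) + 0\right) = - 9 \left(\frac{d + n}{6 + n} \left(-4\right) + 0\right) = - 9 \left(- \frac{4 \left(d + n\right)}{6 + n} + 0\right) = - 9 \left(- \frac{4 \left(d + n\right)}{6 + n}\right) = \frac{36 \left(d + n\right)}{6 + n}$)
$m + W{\left(89,173 \right)} = -6358 + \frac{36 \left(89 + 173\right)}{6 + 173} = -6358 + 36 \cdot \frac{1}{179} \cdot 262 = -6358 + \frac{9432}{179} = - \frac{1128650}{179}$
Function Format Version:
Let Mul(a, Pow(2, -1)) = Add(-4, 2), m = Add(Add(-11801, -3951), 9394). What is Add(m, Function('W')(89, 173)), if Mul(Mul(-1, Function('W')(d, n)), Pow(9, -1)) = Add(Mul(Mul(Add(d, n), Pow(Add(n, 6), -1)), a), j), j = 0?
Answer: Rational(-1128650, 179) ≈ -6305.3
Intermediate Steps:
m = -6358 (m = Add(-15752, 9394) = -6358)
a = -4 (a = Mul(2, Add(-4, 2)) = Mul(2, -2) = -4)
Function('W')(d, n) = Mul(36, Pow(Add(6, n), -1), Add(d, n)) (Function('W')(d, n) = Mul(-9, Add(Mul(Mul(Add(d, n), Pow(Add(n, 6), -1)), -4), 0)) = Mul(-9, Add(Mul(Mul(Add(d, n), Pow(Add(6, n), -1)), -4), 0)) = Mul(-9, Add(Mul(Mul(Pow(Add(6, n), -1), Add(d, n)), -4), 0)) = Mul(-9, Add(Mul(-4, Pow(Add(6, n), -1), Add(d, n)), 0)) = Mul(-9, Mul(-4, Pow(Add(6, n), -1), Add(d, n))) = Mul(36, Pow(Add(6, n), -1), Add(d, n)))
Add(m, Function('W')(89, 173)) = Add(-6358, Mul(36, Pow(Add(6, 173), -1), Add(89, 173))) = Add(-6358, Mul(36, Pow(179, -1), 262)) = Add(-6358, Mul(36, Rational(1, 179), 262)) = Add(-6358, Rational(9432, 179)) = Rational(-1128650, 179)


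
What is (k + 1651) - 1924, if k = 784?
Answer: 511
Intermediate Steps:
(k + 1651) - 1924 = (784 + 1651) - 1924 = 2435 - 1924 = 511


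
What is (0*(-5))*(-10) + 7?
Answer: 7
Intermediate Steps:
(0*(-5))*(-10) + 7 = 0*(-10) + 7 = 0 + 7 = 7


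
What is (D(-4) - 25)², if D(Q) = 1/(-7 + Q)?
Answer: 76176/121 ≈ 629.55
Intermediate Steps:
(D(-4) - 25)² = (1/(-7 - 4) - 25)² = (1/(-11) - 25)² = (-1/11 - 25)² = (-276/11)² = 76176/121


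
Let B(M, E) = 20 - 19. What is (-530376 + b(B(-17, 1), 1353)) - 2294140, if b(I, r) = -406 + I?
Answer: -2824921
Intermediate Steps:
B(M, E) = 1
(-530376 + b(B(-17, 1), 1353)) - 2294140 = (-530376 + (-406 + 1)) - 2294140 = (-530376 - 405) - 2294140 = -530781 - 2294140 = -2824921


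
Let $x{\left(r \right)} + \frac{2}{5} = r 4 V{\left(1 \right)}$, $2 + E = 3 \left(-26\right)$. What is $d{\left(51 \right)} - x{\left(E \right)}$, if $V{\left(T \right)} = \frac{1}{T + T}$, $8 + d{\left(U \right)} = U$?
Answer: $\frac{1017}{5} \approx 203.4$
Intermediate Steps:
$d{\left(U \right)} = -8 + U$
$E = -80$ ($E = -2 + 3 \left(-26\right) = -2 - 78 = -80$)
$V{\left(T \right)} = \frac{1}{2 T}$
$x{\left(r \right)} = - \frac{2}{5} + 2 r$ ($x{\left(r \right)} = - \frac{2}{5} + r 4 \frac{1}{2 \cdot 1} = - \frac{2}{5} + 4 r \frac{1}{2} \cdot 1 = - \frac{2}{5} + 4 r \frac{1}{2} = - \frac{2}{5} + 2 r$)
$d{\left(51 \right)} - x{\left(E \right)} = \left(-8 + 51\right) - \left(- \frac{2}{5} + 2 \left(-80\right)\right) = 43 - \left(- \frac{2}{5} - 160\right) = 43 - - \frac{802}{5} = 43 + \frac{802}{5} = \frac{1017}{5}$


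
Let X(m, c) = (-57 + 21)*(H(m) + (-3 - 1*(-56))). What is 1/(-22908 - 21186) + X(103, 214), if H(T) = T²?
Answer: -16924688209/44094 ≈ -3.8383e+5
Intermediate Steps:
X(m, c) = -1908 - 36*m² (X(m, c) = (-57 + 21)*(m² + (-3 - 1*(-56))) = -36*(m² + (-3 + 56)) = -36*(m² + 53) = -36*(53 + m²) = -1908 - 36*m²)
1/(-22908 - 21186) + X(103, 214) = 1/(-22908 - 21186) + (-1908 - 36*103²) = 1/(-44094) + (-1908 - 36*10609) = -1/44094 + (-1908 - 381924) = -1/44094 - 383832 = -16924688209/44094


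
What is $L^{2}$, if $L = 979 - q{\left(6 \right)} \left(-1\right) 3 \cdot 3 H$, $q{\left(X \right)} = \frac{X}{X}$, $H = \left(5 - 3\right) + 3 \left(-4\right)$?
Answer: $790321$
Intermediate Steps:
$H = -10$ ($H = 2 - 12 = -10$)
$q{\left(X \right)} = 1$
$L = 889$ ($L = 979 - 1 \left(-1\right) 3 \cdot 3 \left(-10\right) = 979 - 1 \left(\left(-3\right) 3\right) \left(-10\right) = 979 - 1 \left(-9\right) \left(-10\right) = 979 - \left(-9\right) \left(-10\right) = 979 - 90 = 889$)
$L^{2} = 889^{2} = 790321$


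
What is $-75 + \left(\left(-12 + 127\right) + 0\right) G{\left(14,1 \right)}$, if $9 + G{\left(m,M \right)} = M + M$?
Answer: $-880$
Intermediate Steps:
$G{\left(m,M \right)} = -9 + 2 M$ ($G{\left(m,M \right)} = -9 + \left(M + M\right) = -9 + 2 M$)
$-75 + \left(\left(-12 + 127\right) + 0\right) G{\left(14,1 \right)} = -75 + \left(\left(-12 + 127\right) + 0\right) \left(-9 + 2 \cdot 1\right) = -75 + \left(115 + 0\right) \left(-9 + 2\right) = -75 + 115 \left(-7\right) = -75 - 805 = -880$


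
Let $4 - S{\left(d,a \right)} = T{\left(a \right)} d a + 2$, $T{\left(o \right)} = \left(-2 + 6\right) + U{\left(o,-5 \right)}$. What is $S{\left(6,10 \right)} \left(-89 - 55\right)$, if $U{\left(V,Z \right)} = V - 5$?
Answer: $77472$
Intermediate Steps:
$U{\left(V,Z \right)} = -5 + V$ ($U{\left(V,Z \right)} = V - 5 = -5 + V$)
$T{\left(o \right)} = -1 + o$ ($T{\left(o \right)} = \left(-2 + 6\right) + \left(-5 + o\right) = 4 + \left(-5 + o\right) = -1 + o$)
$S{\left(d,a \right)} = 2 - a d \left(-1 + a\right)$ ($S{\left(d,a \right)} = 4 - \left(\left(-1 + a\right) d a + 2\right) = 4 - \left(d \left(-1 + a\right) a + 2\right) = 4 - \left(a d \left(-1 + a\right) + 2\right) = 4 - \left(2 + a d \left(-1 + a\right)\right) = 2 - a d \left(-1 + a\right)$)
$S{\left(6,10 \right)} \left(-89 - 55\right) = \left(2 - 10 \cdot 6 \left(-1 + 10\right)\right) \left(-89 - 55\right) = \left(2 - 10 \cdot 6 \cdot 9\right) \left(-144\right) = \left(2 - 540\right) \left(-144\right) = \left(-538\right) \left(-144\right) = 77472$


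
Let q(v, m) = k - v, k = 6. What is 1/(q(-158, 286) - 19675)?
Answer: -1/19511 ≈ -5.1253e-5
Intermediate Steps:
q(v, m) = 6 - v
1/(q(-158, 286) - 19675) = 1/((6 - 1*(-158)) - 19675) = 1/((6 + 158) - 19675) = 1/(164 - 19675) = 1/(-19511) = -1/19511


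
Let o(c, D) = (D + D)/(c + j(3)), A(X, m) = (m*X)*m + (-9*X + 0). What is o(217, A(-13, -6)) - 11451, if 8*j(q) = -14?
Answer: -3287373/287 ≈ -11454.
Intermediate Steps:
j(q) = -7/4 (j(q) = (⅛)*(-14) = -7/4)
A(X, m) = -9*X + X*m² (A(X, m) = (X*m)*m - 9*X = X*m² - 9*X = -9*X + X*m²)
o(c, D) = 2*D/(-7/4 + c) (o(c, D) = (D + D)/(c - 7/4) = (2*D)/(-7/4 + c) = 2*D/(-7/4 + c))
o(217, A(-13, -6)) - 11451 = 8*(-13*(-9 + (-6)²))/(-7 + 4*217) - 11451 = 8*(-13*(-9 + 36))/(-7 + 868) - 11451 = 8*(-13*27)/861 - 11451 = 8*(-351)*(1/861) - 11451 = -936/287 - 11451 = -3287373/287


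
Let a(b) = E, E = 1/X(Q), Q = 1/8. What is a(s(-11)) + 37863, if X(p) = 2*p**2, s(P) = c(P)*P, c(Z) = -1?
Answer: 37895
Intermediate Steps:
Q = 1/8 ≈ 0.12500
s(P) = -P
E = 32 (E = 1/(2*(1/8)**2) = 1/(2*(1/64)) = 1/(1/32) = 32)
a(b) = 32
a(s(-11)) + 37863 = 32 + 37863 = 37895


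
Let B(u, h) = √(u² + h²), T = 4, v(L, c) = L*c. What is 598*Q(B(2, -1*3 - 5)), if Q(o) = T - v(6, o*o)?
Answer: -241592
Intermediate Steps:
B(u, h) = √(h² + u²)
Q(o) = 4 - 6*o² (Q(o) = 4 - 6*o*o = 4 - 6*o²)
598*Q(B(2, -1*3 - 5)) = 598*(4 - (24 + 6*(-1*3 - 5)²)) = 598*(4 - (24 + 6*(-3 - 5)²)) = 598*(4 - 6*(√((-8)² + 4))²) = 598*(4 - 6*(√(64 + 4))²) = 598*(4 - 6*(√68)²) = 598*(4 - 6*(2*√17)²) = 598*(4 - 6*68) = 598*(4 - 408) = 598*(-404) = -241592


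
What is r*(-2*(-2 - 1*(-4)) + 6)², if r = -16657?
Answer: -66628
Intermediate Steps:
r*(-2*(-2 - 1*(-4)) + 6)² = -16657*(-2*(-2 - 1*(-4)) + 6)² = -16657*(-2*(-2 + 4) + 6)² = -16657*(-2*2 + 6)² = -16657*(-4 + 6)² = -16657*2² = -16657*4 = -66628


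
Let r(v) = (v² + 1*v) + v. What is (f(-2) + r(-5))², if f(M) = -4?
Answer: 121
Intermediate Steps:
r(v) = v² + 2*v (r(v) = (v² + v) + v = (v + v²) + v = v² + 2*v)
(f(-2) + r(-5))² = (-4 - 5*(2 - 5))² = (-4 - 5*(-3))² = (-4 + 15)² = 11² = 121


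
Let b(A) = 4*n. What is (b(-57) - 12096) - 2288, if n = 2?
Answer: -14376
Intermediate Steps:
b(A) = 8 (b(A) = 4*2 = 8)
(b(-57) - 12096) - 2288 = (8 - 12096) - 2288 = -12088 - 2288 = -14376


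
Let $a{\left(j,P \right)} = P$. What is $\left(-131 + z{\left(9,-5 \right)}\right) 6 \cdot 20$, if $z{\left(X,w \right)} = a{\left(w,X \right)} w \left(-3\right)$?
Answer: $480$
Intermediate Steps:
$z{\left(X,w \right)} = - 3 X w$ ($z{\left(X,w \right)} = X w \left(-3\right) = - 3 X w$)
$\left(-131 + z{\left(9,-5 \right)}\right) 6 \cdot 20 = \left(-131 - 27 \left(-5\right)\right) 6 \cdot 20 = \left(-131 + 135\right) 120 = 4 \cdot 120 = 480$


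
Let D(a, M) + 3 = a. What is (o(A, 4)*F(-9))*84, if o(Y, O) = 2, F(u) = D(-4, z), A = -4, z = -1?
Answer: -1176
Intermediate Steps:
D(a, M) = -3 + a
F(u) = -7 (F(u) = -3 - 4 = -7)
(o(A, 4)*F(-9))*84 = (2*(-7))*84 = -14*84 = -1176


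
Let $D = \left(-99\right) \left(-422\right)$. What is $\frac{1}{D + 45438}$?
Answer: $\frac{1}{87216} \approx 1.1466 \cdot 10^{-5}$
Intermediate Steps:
$D = 41778$
$\frac{1}{D + 45438} = \frac{1}{41778 + 45438} = \frac{1}{87216}$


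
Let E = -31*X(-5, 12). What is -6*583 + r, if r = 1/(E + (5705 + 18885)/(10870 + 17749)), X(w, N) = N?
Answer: -37154658263/10621678 ≈ -3498.0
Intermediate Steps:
E = -372 (E = -31*12 = -372)
r = -28619/10621678 (r = 1/(-372 + (5705 + 18885)/(10870 + 17749)) = 1/(-372 + 24590/28619) = 1/(-10621678/28619) = -28619/10621678 ≈ -0.0026944)
-6*583 + r = -6*583 - 28619/10621678 = -3498 - 28619/10621678 = -37154658263/10621678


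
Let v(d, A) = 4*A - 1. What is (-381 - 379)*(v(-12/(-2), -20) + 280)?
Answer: -151240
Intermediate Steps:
v(d, A) = -1 + 4*A
(-381 - 379)*(v(-12/(-2), -20) + 280) = (-381 - 379)*((-1 + 4*(-20)) + 280) = -760*((-1 - 80) + 280) = -760*(-81 + 280) = -760*199 = -151240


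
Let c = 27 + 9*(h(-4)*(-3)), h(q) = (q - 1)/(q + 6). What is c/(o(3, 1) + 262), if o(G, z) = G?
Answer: 189/530 ≈ 0.35660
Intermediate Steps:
h(q) = (-1 + q)/(6 + q)
c = 189/2 (c = 27 + 9*(((-1 - 4)/(6 - 4))*(-3)) = 27 + 9*((-5/2)*(-3)) = 27 + 9*(((½)*(-5))*(-3)) = 27 + 9*(-5/2*(-3)) = 27 + 9*(15/2) = 27 + 135/2 = 189/2 ≈ 94.500)
c/(o(3, 1) + 262) = 189/(2*(3 + 262)) = (189/2)/265 = (189/2)*(1/265) = 189/530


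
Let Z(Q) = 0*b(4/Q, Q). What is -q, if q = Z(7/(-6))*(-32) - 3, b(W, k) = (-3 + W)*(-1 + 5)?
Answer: 3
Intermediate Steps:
b(W, k) = -12 + 4*W (b(W, k) = (-3 + W)*4 = -12 + 4*W)
Z(Q) = 0 (Z(Q) = 0*(-12 + 4*(4/Q)) = 0*(-12 + 16/Q) = 0)
q = -3 (q = 0*(-32) - 3 = 0 - 3 = -3)
-q = -1*(-3) = 3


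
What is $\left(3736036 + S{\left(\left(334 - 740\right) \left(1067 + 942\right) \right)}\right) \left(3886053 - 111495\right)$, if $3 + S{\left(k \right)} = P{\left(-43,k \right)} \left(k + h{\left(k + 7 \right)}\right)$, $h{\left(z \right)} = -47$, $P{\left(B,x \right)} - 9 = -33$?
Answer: $87995730892206$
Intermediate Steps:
$P{\left(B,x \right)} = -24$ ($P{\left(B,x \right)} = 9 - 33 = -24$)
$S{\left(k \right)} = 1125 - 24 k$ ($S{\left(k \right)} = -3 - 24 \left(k - 47\right) = -3 - 24 \left(-47 + k\right) = -3 - \left(-1128 + 24 k\right) = 1125 - 24 k$)
$\left(3736036 + S{\left(\left(334 - 740\right) \left(1067 + 942\right) \right)}\right) \left(3886053 - 111495\right) = \left(3736036 - \left(-1125 + 24 \left(334 - 740\right) \left(1067 + 942\right)\right)\right) \left(3886053 - 111495\right) = \left(3736036 - \left(-1125 + 24 \left(\left(-406\right) 2009\right)\right)\right) 3774558 = \left(3736036 + \left(1125 - -19575696\right)\right) 3774558 = \left(3736036 + \left(1125 + 19575696\right)\right) 3774558 = \left(3736036 + 19576821\right) 3774558 = 23312857 \cdot 3774558 = 87995730892206$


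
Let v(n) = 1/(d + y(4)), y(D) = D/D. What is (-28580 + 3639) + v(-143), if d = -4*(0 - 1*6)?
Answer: -623524/25 ≈ -24941.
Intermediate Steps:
y(D) = 1
d = 24 (d = -4*(0 - 6) = -4*(-6) = 24)
v(n) = 1/25 (v(n) = 1/(24 + 1) = 1/25)
(-28580 + 3639) + v(-143) = (-28580 + 3639) + 1/25 = -24941 + 1/25 = -623524/25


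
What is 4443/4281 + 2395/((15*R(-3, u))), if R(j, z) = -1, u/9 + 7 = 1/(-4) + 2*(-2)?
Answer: -679090/4281 ≈ -158.63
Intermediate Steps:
u = -405/4 (u = -63 + 9*(1/(-4) + 2*(-2)) = -63 + 9*(-¼ - 4) = -63 + 9*(-17/4) = -63 - 153/4 = -405/4 ≈ -101.25)
4443/4281 + 2395/((15*R(-3, u))) = 4443/4281 + 2395/((15*(-1))) = 4443*(1/4281) + 2395/(-15) = 1481/1427 + 2395*(-1/15) = 1481/1427 - 479/3 = -679090/4281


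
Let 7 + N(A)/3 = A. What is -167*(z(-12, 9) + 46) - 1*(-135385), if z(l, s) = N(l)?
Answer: 137222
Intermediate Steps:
N(A) = -21 + 3*A
z(l, s) = -21 + 3*l
-167*(z(-12, 9) + 46) - 1*(-135385) = -167*((-21 + 3*(-12)) + 46) - 1*(-135385) = -167*((-21 - 36) + 46) + 135385 = -167*(-57 + 46) + 135385 = -167*(-11) + 135385 = 1837 + 135385 = 137222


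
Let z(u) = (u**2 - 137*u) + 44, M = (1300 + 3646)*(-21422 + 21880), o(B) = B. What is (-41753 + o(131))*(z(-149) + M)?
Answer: -96060495972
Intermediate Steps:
M = 2265268 (M = 4946*458 = 2265268)
z(u) = 44 + u**2 - 137*u
(-41753 + o(131))*(z(-149) + M) = (-41753 + 131)*((44 + (-149)**2 - 137*(-149)) + 2265268) = -41622*((44 + 22201 + 20413) + 2265268) = -41622*(42658 + 2265268) = -41622*2307926 = -96060495972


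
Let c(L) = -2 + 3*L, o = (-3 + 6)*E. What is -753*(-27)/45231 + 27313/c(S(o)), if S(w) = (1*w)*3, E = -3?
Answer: -411235610/1251391 ≈ -328.62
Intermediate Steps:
o = -9 (o = (-3 + 6)*(-3) = 3*(-3) = -9)
S(w) = 3*w (S(w) = w*3 = 3*w)
-753*(-27)/45231 + 27313/c(S(o)) = -753*(-27)/45231 + 27313/(-2 + 3*(3*(-9))) = 20331*(1/45231) + 27313/(-2 + 3*(-27)) = 6777/15077 + 27313/(-2 - 81) = 6777/15077 + 27313/(-83) = 6777/15077 + 27313*(-1/83) = 6777/15077 - 27313/83 = -411235610/1251391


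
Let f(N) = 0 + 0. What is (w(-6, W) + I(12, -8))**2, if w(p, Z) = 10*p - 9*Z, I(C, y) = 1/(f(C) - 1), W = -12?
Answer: 2209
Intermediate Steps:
f(N) = 0
I(C, y) = -1 (I(C, y) = 1/(0 - 1) = 1/(-1) = -1)
w(p, Z) = -9*Z + 10*p
(w(-6, W) + I(12, -8))**2 = ((-9*(-12) + 10*(-6)) - 1)**2 = ((108 - 60) - 1)**2 = (48 - 1)**2 = 47**2 = 2209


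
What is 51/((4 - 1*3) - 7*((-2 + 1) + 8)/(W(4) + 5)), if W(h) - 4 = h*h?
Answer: -425/8 ≈ -53.125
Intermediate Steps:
W(h) = 4 + h² (W(h) = 4 + h*h = 4 + h²)
51/((4 - 1*3) - 7*((-2 + 1) + 8)/(W(4) + 5)) = 51/((4 - 1*3) - 7*((-2 + 1) + 8)/((4 + 4²) + 5)) = 51/((4 - 3) - 7*(-1 + 8)/((4 + 16) + 5)) = 51/(1 - 49/(20 + 5)) = 51/(1 - 49/25) = 51/(-24/25) = 51*(-25/24) = -425/8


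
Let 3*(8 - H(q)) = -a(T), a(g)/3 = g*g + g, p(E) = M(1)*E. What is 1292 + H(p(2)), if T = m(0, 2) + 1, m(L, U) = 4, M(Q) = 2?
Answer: 1330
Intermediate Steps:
p(E) = 2*E
T = 5 (T = 4 + 1 = 5)
a(g) = 3*g + 3*g² (a(g) = 3*(g*g + g) = 3*(g² + g) = 3*(g + g²) = 3*g + 3*g²)
H(q) = 38 (H(q) = 8 - (-1)*3*5*(1 + 5)/3 = 8 - (-1)*3*5*6/3 = 8 - (-1)*90/3 = 8 - ⅓*(-90) = 8 + 30 = 38)
1292 + H(p(2)) = 1292 + 38 = 1330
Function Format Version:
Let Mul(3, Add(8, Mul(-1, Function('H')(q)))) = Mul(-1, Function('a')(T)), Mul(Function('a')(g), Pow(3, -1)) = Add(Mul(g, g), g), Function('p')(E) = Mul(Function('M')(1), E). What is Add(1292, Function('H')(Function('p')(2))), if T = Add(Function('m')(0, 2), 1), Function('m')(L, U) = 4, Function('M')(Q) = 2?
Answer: 1330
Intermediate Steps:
Function('p')(E) = Mul(2, E)
T = 5 (T = Add(4, 1) = 5)
Function('a')(g) = Add(Mul(3, g), Mul(3, Pow(g, 2))) (Function('a')(g) = Mul(3, Add(Mul(g, g), g)) = Mul(3, Add(Pow(g, 2), g)) = Mul(3, Add(g, Pow(g, 2))) = Add(Mul(3, g), Mul(3, Pow(g, 2))))
Function('H')(q) = 38 (Function('H')(q) = Add(8, Mul(Rational(-1, 3), Mul(-1, Mul(3, 5, Add(1, 5))))) = Add(8, Mul(Rational(-1, 3), Mul(-1, Mul(3, 5, 6)))) = Add(8, Mul(Rational(-1, 3), Mul(-1, 90))) = Add(8, Mul(Rational(-1, 3), -90)) = Add(8, 30) = 38)
Add(1292, Function('H')(Function('p')(2))) = Add(1292, 38) = 1330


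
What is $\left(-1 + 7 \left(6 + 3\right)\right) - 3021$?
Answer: $-2959$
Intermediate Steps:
$\left(-1 + 7 \left(6 + 3\right)\right) - 3021 = \left(-1 + 7 \cdot 9\right) - 3021 = \left(-1 + 63\right) - 3021 = 62 - 3021 = -2959$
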